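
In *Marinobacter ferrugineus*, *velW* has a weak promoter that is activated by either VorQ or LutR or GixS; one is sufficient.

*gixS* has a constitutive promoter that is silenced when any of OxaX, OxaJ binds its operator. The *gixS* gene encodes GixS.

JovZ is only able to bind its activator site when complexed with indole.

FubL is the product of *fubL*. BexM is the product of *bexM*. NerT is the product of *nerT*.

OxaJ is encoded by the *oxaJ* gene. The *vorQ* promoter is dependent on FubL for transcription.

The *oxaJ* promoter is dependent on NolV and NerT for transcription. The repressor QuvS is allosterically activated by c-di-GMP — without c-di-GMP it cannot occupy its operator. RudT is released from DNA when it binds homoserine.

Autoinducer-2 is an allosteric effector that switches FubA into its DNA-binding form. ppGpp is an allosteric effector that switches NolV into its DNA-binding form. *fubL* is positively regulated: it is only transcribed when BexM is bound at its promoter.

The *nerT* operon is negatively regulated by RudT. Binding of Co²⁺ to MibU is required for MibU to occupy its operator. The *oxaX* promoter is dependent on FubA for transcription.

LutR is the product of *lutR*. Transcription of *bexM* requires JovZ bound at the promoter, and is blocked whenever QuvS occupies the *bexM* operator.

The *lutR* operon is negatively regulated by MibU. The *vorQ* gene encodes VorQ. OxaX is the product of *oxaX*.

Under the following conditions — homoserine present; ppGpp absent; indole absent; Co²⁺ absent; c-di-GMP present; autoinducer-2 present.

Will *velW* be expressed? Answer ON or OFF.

ON

c-di-GMP is present, so QuvS is active.
Indole is absent, so JovZ is inactive.
With repressor QuvS bound, *bexM* is not transcribed.
So BexM is not produced.
Required activator BexM is absent, so *fubL* is not transcribed.
So FubL is not produced.
Required activator FubL is absent, so *vorQ* is not transcribed.
So VorQ is not produced.
Co²⁺ is absent, so MibU is inactive.
With no repressor bound, *lutR* is transcribed.
So LutR is produced and active.
Autoinducer-2 is present, so FubA is active.
No repressor is bound and FubA is active, so *oxaX* is transcribed.
So OxaX is produced and active.
ppGpp is absent, so NolV is inactive.
Homoserine is present, so RudT is inactive.
With no repressor bound, *nerT* is transcribed.
So NerT is produced and active.
Required activator NolV is absent, so *oxaJ* is not transcribed.
So OxaJ is not produced.
With repressor OxaX bound, *gixS* is not transcribed.
So GixS is not produced.
Activator LutR is present, so *velW* is transcribed.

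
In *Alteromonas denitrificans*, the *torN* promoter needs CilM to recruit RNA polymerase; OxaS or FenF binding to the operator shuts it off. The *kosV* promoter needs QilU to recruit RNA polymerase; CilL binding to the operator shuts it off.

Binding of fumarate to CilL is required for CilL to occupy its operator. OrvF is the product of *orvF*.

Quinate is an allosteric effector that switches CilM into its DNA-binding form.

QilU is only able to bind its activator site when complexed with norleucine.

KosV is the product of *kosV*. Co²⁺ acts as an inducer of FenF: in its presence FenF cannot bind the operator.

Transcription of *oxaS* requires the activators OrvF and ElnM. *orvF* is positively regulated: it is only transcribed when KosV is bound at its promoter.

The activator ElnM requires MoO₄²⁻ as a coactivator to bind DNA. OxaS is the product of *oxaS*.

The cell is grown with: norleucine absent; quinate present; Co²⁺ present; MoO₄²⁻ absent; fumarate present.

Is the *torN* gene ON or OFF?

Quinate is present, so CilM is active.
Norleucine is absent, so QilU is inactive.
Fumarate is present, so CilL is active.
With repressor CilL bound, *kosV* is not transcribed.
So KosV is not produced.
Required activator KosV is absent, so *orvF* is not transcribed.
So OrvF is not produced.
MoO₄²⁻ is absent, so ElnM is inactive.
Required activator OrvF is absent, so *oxaS* is not transcribed.
So OxaS is not produced.
Co²⁺ is present, so FenF is inactive.
No repressor is bound and CilM is active, so *torN* is transcribed.

ON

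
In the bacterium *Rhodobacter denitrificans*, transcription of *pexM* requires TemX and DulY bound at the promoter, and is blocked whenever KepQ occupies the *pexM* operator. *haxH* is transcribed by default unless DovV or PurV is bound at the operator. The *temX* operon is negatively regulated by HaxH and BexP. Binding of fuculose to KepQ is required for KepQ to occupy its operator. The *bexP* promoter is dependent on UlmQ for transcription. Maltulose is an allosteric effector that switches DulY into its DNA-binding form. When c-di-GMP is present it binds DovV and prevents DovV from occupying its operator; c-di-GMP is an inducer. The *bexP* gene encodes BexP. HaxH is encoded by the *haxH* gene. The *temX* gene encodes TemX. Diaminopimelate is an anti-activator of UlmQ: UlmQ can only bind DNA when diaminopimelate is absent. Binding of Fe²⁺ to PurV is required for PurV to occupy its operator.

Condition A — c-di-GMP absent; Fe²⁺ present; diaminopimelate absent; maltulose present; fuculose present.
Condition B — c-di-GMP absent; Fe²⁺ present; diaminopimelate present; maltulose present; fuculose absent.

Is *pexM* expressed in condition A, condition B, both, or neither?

B only

Condition A:
c-di-GMP is absent, so DovV is active.
Fe²⁺ is present, so PurV is active.
With repressor DovV bound, *haxH* is not transcribed.
So HaxH is not produced.
Diaminopimelate is absent, so UlmQ is active.
No repressor is bound and UlmQ is active, so *bexP* is transcribed.
So BexP is produced and active.
With repressor BexP bound, *temX* is not transcribed.
So TemX is not produced.
Maltulose is present, so DulY is active.
Fuculose is present, so KepQ is active.
With repressor KepQ bound, *pexM* is not transcribed.
→ *pexM* is OFF in A.
Condition B:
c-di-GMP is absent, so DovV is active.
Fe²⁺ is present, so PurV is active.
With repressor DovV bound, *haxH* is not transcribed.
So HaxH is not produced.
Diaminopimelate is present, so UlmQ is inactive.
Required activator UlmQ is absent, so *bexP* is not transcribed.
So BexP is not produced.
With no repressor bound, *temX* is transcribed.
So TemX is produced and active.
Maltulose is present, so DulY is active.
Fuculose is absent, so KepQ is inactive.
No repressor is bound and TemX and DulY are active, so *pexM* is transcribed.
→ *pexM* is ON in B.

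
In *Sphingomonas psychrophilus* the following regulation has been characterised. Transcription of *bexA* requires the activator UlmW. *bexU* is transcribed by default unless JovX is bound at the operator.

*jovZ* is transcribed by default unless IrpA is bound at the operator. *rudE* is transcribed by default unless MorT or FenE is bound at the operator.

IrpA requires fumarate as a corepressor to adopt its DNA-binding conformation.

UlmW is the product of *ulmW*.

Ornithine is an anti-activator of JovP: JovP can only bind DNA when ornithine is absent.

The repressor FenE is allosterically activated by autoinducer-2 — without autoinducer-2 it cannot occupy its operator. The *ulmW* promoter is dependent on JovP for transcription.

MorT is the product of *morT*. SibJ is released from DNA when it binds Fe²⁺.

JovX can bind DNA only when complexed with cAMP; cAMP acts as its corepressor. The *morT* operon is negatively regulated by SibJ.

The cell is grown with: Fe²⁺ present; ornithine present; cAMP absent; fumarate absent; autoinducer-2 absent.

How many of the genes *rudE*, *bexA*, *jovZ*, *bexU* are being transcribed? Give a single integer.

Fe²⁺ is present, so SibJ is inactive.
With no repressor bound, *morT* is transcribed.
So MorT is produced and active.
Autoinducer-2 is absent, so FenE is inactive.
With repressor MorT bound, *rudE* is not transcribed.
→ *rudE* is OFF.
Ornithine is present, so JovP is inactive.
Required activator JovP is absent, so *ulmW* is not transcribed.
So UlmW is not produced.
Required activator UlmW is absent, so *bexA* is not transcribed.
→ *bexA* is OFF.
Fumarate is absent, so IrpA is inactive.
With no repressor bound, *jovZ* is transcribed.
→ *jovZ* is ON.
cAMP is absent, so JovX is inactive.
With no repressor bound, *bexU* is transcribed.
→ *bexU* is ON.
2 of the 4 genes are transcribed.

2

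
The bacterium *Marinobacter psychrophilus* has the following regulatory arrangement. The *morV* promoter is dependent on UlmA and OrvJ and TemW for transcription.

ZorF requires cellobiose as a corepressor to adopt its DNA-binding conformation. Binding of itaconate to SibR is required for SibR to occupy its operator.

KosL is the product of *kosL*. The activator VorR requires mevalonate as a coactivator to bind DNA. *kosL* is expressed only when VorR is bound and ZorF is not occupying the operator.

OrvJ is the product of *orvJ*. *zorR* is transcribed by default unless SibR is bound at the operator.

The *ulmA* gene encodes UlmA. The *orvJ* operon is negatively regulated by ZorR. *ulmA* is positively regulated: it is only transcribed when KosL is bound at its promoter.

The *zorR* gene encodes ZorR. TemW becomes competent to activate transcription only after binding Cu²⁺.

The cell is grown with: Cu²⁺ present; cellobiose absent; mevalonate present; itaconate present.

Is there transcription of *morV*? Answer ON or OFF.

ON

Mevalonate is present, so VorR is active.
Cellobiose is absent, so ZorF is inactive.
No repressor is bound and VorR is active, so *kosL* is transcribed.
So KosL is produced and active.
No repressor is bound and KosL is active, so *ulmA* is transcribed.
So UlmA is produced and active.
Itaconate is present, so SibR is active.
With repressor SibR bound, *zorR* is not transcribed.
So ZorR is not produced.
With no repressor bound, *orvJ* is transcribed.
So OrvJ is produced and active.
Cu²⁺ is present, so TemW is active.
No repressor is bound and UlmA and OrvJ and TemW are active, so *morV* is transcribed.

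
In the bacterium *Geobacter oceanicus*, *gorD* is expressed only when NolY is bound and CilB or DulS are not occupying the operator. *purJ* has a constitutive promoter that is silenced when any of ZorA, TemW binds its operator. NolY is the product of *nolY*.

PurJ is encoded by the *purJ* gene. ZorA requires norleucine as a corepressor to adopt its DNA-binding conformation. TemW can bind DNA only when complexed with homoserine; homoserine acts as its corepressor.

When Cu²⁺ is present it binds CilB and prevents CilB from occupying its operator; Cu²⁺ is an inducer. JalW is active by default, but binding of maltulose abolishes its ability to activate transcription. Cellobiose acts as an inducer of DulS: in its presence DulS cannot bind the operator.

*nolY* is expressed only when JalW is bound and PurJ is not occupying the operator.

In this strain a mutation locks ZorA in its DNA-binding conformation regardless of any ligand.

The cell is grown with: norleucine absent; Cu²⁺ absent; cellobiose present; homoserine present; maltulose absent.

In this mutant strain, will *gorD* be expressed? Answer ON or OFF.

Maltulose is absent, so JalW is active.
ZorA is constitutively active in this strain.
Homoserine is present, so TemW is active.
With repressor ZorA bound, *purJ* is not transcribed.
So PurJ is not produced.
No repressor is bound and JalW is active, so *nolY* is transcribed.
So NolY is produced and active.
Cu²⁺ is absent, so CilB is active.
Cellobiose is present, so DulS is inactive.
With repressor CilB bound, *gorD* is not transcribed.

OFF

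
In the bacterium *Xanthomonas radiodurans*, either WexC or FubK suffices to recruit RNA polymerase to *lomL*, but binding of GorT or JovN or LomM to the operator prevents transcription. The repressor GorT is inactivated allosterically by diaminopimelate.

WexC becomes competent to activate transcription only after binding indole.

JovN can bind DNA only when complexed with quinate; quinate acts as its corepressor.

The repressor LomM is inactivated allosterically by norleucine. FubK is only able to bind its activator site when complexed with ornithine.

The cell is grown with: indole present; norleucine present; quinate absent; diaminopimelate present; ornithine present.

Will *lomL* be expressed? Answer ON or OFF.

Diaminopimelate is present, so GorT is inactive.
Quinate is absent, so JovN is inactive.
Indole is present, so WexC is active.
Ornithine is present, so FubK is active.
Norleucine is present, so LomM is inactive.
Activator WexC is present, so *lomL* is transcribed.

ON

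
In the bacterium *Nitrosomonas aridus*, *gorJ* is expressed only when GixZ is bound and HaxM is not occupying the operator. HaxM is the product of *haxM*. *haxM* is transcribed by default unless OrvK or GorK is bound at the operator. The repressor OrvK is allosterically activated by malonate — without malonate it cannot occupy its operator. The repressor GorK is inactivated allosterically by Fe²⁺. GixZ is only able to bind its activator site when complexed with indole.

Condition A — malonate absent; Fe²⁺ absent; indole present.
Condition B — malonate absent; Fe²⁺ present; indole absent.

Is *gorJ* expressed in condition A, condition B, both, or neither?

Condition A:
Malonate is absent, so OrvK is inactive.
Fe²⁺ is absent, so GorK is active.
With repressor GorK bound, *haxM* is not transcribed.
So HaxM is not produced.
Indole is present, so GixZ is active.
No repressor is bound and GixZ is active, so *gorJ* is transcribed.
→ *gorJ* is ON in A.
Condition B:
Malonate is absent, so OrvK is inactive.
Fe²⁺ is present, so GorK is inactive.
With no repressor bound, *haxM* is transcribed.
So HaxM is produced and active.
Indole is absent, so GixZ is inactive.
With repressor HaxM bound, *gorJ* is not transcribed.
→ *gorJ* is OFF in B.

A only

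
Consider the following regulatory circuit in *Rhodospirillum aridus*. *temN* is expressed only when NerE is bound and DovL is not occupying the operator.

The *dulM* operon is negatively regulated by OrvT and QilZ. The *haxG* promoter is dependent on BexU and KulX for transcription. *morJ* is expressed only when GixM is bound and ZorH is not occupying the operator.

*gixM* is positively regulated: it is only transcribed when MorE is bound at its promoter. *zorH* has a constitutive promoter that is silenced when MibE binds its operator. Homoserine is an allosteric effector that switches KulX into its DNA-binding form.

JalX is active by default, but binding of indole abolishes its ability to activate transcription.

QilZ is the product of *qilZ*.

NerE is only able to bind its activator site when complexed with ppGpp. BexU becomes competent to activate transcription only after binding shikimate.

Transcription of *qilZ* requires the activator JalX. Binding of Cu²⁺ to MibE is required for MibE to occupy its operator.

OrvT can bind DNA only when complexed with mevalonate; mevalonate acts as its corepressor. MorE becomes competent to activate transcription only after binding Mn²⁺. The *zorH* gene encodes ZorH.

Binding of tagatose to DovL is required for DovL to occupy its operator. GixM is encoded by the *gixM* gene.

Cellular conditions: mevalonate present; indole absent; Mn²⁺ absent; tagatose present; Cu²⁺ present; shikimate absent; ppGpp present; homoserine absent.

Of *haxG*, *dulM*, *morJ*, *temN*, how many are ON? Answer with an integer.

0

Shikimate is absent, so BexU is inactive.
Homoserine is absent, so KulX is inactive.
Required activator BexU is absent, so *haxG* is not transcribed.
→ *haxG* is OFF.
Mevalonate is present, so OrvT is active.
Indole is absent, so JalX is active.
No repressor is bound and JalX is active, so *qilZ* is transcribed.
So QilZ is produced and active.
With repressor OrvT bound, *dulM* is not transcribed.
→ *dulM* is OFF.
Cu²⁺ is present, so MibE is active.
With repressor MibE bound, *zorH* is not transcribed.
So ZorH is not produced.
Mn²⁺ is absent, so MorE is inactive.
Required activator MorE is absent, so *gixM* is not transcribed.
So GixM is not produced.
Required activator GixM is absent, so *morJ* is not transcribed.
→ *morJ* is OFF.
ppGpp is present, so NerE is active.
Tagatose is present, so DovL is active.
With repressor DovL bound, *temN* is not transcribed.
→ *temN* is OFF.
0 of the 4 genes are transcribed.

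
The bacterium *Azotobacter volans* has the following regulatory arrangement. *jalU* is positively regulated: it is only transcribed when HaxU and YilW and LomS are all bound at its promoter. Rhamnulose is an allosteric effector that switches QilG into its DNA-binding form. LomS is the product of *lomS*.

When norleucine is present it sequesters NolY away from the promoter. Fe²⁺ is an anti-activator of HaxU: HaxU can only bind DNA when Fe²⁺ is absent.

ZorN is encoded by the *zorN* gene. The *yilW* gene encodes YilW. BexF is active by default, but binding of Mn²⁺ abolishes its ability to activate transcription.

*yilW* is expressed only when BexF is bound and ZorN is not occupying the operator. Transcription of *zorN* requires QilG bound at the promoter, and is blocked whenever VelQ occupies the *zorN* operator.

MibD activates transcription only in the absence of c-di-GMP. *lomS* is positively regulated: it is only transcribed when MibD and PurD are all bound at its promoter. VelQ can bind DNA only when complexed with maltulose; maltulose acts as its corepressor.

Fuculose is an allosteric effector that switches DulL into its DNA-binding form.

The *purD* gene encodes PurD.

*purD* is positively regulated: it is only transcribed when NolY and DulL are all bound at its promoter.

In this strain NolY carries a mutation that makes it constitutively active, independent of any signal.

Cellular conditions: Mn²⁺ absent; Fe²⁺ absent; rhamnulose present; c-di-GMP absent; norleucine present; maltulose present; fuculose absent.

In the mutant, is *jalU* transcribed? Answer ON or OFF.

OFF

Fe²⁺ is absent, so HaxU is active.
Maltulose is present, so VelQ is active.
Rhamnulose is present, so QilG is active.
With repressor VelQ bound, *zorN* is not transcribed.
So ZorN is not produced.
Mn²⁺ is absent, so BexF is active.
No repressor is bound and BexF is active, so *yilW* is transcribed.
So YilW is produced and active.
c-di-GMP is absent, so MibD is active.
NolY is constitutively active in this strain.
Fuculose is absent, so DulL is inactive.
Required activator DulL is absent, so *purD* is not transcribed.
So PurD is not produced.
Required activator PurD is absent, so *lomS* is not transcribed.
So LomS is not produced.
Required activator LomS is absent, so *jalU* is not transcribed.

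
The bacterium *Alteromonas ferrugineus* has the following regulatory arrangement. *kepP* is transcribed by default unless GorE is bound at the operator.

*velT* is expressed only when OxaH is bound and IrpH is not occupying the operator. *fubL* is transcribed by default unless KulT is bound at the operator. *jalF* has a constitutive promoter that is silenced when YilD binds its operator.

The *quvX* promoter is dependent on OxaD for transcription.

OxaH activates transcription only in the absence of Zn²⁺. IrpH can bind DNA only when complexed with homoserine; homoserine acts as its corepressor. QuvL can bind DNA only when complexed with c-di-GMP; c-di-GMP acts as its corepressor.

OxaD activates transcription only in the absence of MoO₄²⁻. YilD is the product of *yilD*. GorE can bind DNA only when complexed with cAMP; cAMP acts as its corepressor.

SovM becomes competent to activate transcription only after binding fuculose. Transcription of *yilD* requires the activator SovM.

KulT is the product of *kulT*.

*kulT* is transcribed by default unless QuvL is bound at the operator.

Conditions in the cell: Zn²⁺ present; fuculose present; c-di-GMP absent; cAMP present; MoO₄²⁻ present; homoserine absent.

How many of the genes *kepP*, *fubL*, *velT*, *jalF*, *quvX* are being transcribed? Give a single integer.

cAMP is present, so GorE is active.
With repressor GorE bound, *kepP* is not transcribed.
→ *kepP* is OFF.
c-di-GMP is absent, so QuvL is inactive.
With no repressor bound, *kulT* is transcribed.
So KulT is produced and active.
With repressor KulT bound, *fubL* is not transcribed.
→ *fubL* is OFF.
Homoserine is absent, so IrpH is inactive.
Zn²⁺ is present, so OxaH is inactive.
Required activator OxaH is absent, so *velT* is not transcribed.
→ *velT* is OFF.
Fuculose is present, so SovM is active.
No repressor is bound and SovM is active, so *yilD* is transcribed.
So YilD is produced and active.
With repressor YilD bound, *jalF* is not transcribed.
→ *jalF* is OFF.
MoO₄²⁻ is present, so OxaD is inactive.
Required activator OxaD is absent, so *quvX* is not transcribed.
→ *quvX* is OFF.
0 of the 5 genes are transcribed.

0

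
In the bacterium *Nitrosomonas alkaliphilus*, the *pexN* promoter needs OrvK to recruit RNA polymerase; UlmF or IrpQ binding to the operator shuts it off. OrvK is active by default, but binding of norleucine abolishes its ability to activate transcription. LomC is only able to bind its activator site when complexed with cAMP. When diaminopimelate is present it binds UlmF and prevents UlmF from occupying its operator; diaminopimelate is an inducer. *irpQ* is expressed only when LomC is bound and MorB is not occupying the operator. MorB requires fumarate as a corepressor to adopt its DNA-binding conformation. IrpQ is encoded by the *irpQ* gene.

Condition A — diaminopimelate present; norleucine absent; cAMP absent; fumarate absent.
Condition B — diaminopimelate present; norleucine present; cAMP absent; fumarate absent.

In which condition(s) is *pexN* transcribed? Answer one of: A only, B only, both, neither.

Condition A:
Diaminopimelate is present, so UlmF is inactive.
Norleucine is absent, so OrvK is active.
cAMP is absent, so LomC is inactive.
Fumarate is absent, so MorB is inactive.
Required activator LomC is absent, so *irpQ* is not transcribed.
So IrpQ is not produced.
No repressor is bound and OrvK is active, so *pexN* is transcribed.
→ *pexN* is ON in A.
Condition B:
Diaminopimelate is present, so UlmF is inactive.
Norleucine is present, so OrvK is inactive.
cAMP is absent, so LomC is inactive.
Fumarate is absent, so MorB is inactive.
Required activator LomC is absent, so *irpQ* is not transcribed.
So IrpQ is not produced.
Required activator OrvK is absent, so *pexN* is not transcribed.
→ *pexN* is OFF in B.

A only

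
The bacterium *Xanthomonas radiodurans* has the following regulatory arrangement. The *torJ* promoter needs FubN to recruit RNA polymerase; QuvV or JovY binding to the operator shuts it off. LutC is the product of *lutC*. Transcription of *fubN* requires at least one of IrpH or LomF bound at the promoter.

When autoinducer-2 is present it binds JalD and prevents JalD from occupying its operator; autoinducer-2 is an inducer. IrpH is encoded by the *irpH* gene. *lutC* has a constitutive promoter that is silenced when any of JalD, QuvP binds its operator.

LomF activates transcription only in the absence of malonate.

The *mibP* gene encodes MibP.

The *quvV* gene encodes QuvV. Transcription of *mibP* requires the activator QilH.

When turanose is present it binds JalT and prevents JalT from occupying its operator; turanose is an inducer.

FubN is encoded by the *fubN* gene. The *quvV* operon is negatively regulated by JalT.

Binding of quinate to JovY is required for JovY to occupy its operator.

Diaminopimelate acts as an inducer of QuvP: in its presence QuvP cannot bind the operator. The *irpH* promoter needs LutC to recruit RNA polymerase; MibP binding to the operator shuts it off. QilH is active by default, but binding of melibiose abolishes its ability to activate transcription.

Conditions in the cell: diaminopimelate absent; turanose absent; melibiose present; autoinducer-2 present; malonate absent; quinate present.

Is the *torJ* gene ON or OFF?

OFF

Turanose is absent, so JalT is active.
With repressor JalT bound, *quvV* is not transcribed.
So QuvV is not produced.
Quinate is present, so JovY is active.
Melibiose is present, so QilH is inactive.
Required activator QilH is absent, so *mibP* is not transcribed.
So MibP is not produced.
Autoinducer-2 is present, so JalD is inactive.
Diaminopimelate is absent, so QuvP is active.
With repressor QuvP bound, *lutC* is not transcribed.
So LutC is not produced.
Required activator LutC is absent, so *irpH* is not transcribed.
So IrpH is not produced.
Malonate is absent, so LomF is active.
Activator LomF is present, so *fubN* is transcribed.
So FubN is produced and active.
With repressor JovY bound, *torJ* is not transcribed.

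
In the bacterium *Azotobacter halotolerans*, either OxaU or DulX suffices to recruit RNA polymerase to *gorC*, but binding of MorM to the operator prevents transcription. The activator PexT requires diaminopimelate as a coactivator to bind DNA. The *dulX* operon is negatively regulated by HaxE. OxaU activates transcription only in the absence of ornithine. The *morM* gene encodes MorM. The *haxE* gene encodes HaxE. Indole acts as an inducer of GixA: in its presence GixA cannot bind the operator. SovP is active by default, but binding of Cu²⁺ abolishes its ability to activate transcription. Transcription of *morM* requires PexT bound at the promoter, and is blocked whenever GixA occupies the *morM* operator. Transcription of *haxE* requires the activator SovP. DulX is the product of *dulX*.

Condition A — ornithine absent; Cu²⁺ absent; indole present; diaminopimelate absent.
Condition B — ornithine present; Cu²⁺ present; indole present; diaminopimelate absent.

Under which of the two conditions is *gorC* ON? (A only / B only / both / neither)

Condition A:
Ornithine is absent, so OxaU is active.
Cu²⁺ is absent, so SovP is active.
No repressor is bound and SovP is active, so *haxE* is transcribed.
So HaxE is produced and active.
With repressor HaxE bound, *dulX* is not transcribed.
So DulX is not produced.
Indole is present, so GixA is inactive.
Diaminopimelate is absent, so PexT is inactive.
Required activator PexT is absent, so *morM* is not transcribed.
So MorM is not produced.
Activator OxaU is present, so *gorC* is transcribed.
→ *gorC* is ON in A.
Condition B:
Ornithine is present, so OxaU is inactive.
Cu²⁺ is present, so SovP is inactive.
Required activator SovP is absent, so *haxE* is not transcribed.
So HaxE is not produced.
With no repressor bound, *dulX* is transcribed.
So DulX is produced and active.
Indole is present, so GixA is inactive.
Diaminopimelate is absent, so PexT is inactive.
Required activator PexT is absent, so *morM* is not transcribed.
So MorM is not produced.
Activator DulX is present, so *gorC* is transcribed.
→ *gorC* is ON in B.

both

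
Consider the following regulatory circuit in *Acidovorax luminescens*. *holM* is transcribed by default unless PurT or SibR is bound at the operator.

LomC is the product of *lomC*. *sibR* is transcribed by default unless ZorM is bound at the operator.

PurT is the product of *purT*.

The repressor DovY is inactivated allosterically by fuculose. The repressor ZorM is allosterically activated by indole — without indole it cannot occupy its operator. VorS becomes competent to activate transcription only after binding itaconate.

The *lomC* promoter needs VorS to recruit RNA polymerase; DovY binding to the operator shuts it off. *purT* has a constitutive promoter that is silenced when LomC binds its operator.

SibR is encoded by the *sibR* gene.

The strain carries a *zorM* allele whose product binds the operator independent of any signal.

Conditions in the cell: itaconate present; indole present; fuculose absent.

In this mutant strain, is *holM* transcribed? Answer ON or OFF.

OFF

Fuculose is absent, so DovY is active.
Itaconate is present, so VorS is active.
With repressor DovY bound, *lomC* is not transcribed.
So LomC is not produced.
With no repressor bound, *purT* is transcribed.
So PurT is produced and active.
ZorM is constitutively active in this strain.
With repressor ZorM bound, *sibR* is not transcribed.
So SibR is not produced.
With repressor PurT bound, *holM* is not transcribed.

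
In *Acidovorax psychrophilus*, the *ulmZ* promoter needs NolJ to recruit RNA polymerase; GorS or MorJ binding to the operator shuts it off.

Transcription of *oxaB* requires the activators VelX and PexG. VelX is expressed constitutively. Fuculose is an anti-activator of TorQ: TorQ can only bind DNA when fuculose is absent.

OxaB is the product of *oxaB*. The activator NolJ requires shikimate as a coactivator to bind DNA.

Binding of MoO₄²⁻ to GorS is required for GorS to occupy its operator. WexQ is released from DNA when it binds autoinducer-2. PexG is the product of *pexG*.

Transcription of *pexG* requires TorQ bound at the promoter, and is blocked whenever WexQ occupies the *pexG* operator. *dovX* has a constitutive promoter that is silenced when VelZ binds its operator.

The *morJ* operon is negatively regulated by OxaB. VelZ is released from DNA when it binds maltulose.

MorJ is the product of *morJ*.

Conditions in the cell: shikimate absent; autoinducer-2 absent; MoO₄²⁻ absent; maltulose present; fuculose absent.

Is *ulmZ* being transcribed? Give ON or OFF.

OFF

MoO₄²⁻ is absent, so GorS is inactive.
Shikimate is absent, so NolJ is inactive.
VelX is produced constitutively and is active.
Autoinducer-2 is absent, so WexQ is active.
Fuculose is absent, so TorQ is active.
With repressor WexQ bound, *pexG* is not transcribed.
So PexG is not produced.
Required activator PexG is absent, so *oxaB* is not transcribed.
So OxaB is not produced.
With no repressor bound, *morJ* is transcribed.
So MorJ is produced and active.
With repressor MorJ bound, *ulmZ* is not transcribed.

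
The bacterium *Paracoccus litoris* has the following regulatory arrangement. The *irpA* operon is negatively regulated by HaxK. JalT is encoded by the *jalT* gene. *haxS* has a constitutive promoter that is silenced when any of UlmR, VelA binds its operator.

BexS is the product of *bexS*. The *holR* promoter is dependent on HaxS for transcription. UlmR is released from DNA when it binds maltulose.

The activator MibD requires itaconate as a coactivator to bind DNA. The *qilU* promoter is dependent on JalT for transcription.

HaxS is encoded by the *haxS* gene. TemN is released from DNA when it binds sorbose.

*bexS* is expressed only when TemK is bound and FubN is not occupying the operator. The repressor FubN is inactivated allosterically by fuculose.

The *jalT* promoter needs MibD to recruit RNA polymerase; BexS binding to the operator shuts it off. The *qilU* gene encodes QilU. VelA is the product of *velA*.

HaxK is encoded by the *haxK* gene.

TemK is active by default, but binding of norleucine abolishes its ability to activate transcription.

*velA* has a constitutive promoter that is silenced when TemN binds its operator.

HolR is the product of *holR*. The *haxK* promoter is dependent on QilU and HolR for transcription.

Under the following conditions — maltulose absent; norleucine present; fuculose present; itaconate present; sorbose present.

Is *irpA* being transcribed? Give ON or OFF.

Norleucine is present, so TemK is inactive.
Fuculose is present, so FubN is inactive.
Required activator TemK is absent, so *bexS* is not transcribed.
So BexS is not produced.
Itaconate is present, so MibD is active.
No repressor is bound and MibD is active, so *jalT* is transcribed.
So JalT is produced and active.
No repressor is bound and JalT is active, so *qilU* is transcribed.
So QilU is produced and active.
Maltulose is absent, so UlmR is active.
Sorbose is present, so TemN is inactive.
With no repressor bound, *velA* is transcribed.
So VelA is produced and active.
With repressor UlmR bound, *haxS* is not transcribed.
So HaxS is not produced.
Required activator HaxS is absent, so *holR* is not transcribed.
So HolR is not produced.
Required activator HolR is absent, so *haxK* is not transcribed.
So HaxK is not produced.
With no repressor bound, *irpA* is transcribed.

ON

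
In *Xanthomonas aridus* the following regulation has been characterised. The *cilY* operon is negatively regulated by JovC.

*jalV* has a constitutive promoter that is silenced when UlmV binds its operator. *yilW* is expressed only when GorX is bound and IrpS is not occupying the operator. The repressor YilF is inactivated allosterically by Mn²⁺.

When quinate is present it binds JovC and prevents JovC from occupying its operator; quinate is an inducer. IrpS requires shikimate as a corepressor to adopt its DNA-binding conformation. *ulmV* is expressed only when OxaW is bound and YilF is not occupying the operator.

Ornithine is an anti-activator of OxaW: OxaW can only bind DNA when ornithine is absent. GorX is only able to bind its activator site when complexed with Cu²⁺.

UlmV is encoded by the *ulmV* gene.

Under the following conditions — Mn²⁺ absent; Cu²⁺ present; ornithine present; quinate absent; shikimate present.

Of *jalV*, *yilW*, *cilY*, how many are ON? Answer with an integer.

1

Mn²⁺ is absent, so YilF is active.
Ornithine is present, so OxaW is inactive.
With repressor YilF bound, *ulmV* is not transcribed.
So UlmV is not produced.
With no repressor bound, *jalV* is transcribed.
→ *jalV* is ON.
Shikimate is present, so IrpS is active.
Cu²⁺ is present, so GorX is active.
With repressor IrpS bound, *yilW* is not transcribed.
→ *yilW* is OFF.
Quinate is absent, so JovC is active.
With repressor JovC bound, *cilY* is not transcribed.
→ *cilY* is OFF.
1 of the 3 genes is transcribed.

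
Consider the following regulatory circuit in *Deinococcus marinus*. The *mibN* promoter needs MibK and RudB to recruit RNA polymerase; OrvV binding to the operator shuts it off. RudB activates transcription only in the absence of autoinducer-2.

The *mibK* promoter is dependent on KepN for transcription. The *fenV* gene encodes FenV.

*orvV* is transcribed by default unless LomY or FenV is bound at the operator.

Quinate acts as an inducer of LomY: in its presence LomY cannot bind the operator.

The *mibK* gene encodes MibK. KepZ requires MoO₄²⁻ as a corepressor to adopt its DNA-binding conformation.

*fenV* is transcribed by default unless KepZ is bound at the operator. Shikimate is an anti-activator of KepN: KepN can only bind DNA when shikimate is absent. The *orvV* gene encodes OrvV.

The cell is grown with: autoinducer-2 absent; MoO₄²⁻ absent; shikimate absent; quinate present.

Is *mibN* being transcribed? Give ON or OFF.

Shikimate is absent, so KepN is active.
No repressor is bound and KepN is active, so *mibK* is transcribed.
So MibK is produced and active.
Autoinducer-2 is absent, so RudB is active.
Quinate is present, so LomY is inactive.
MoO₄²⁻ is absent, so KepZ is inactive.
With no repressor bound, *fenV* is transcribed.
So FenV is produced and active.
With repressor FenV bound, *orvV* is not transcribed.
So OrvV is not produced.
No repressor is bound and MibK and RudB are active, so *mibN* is transcribed.

ON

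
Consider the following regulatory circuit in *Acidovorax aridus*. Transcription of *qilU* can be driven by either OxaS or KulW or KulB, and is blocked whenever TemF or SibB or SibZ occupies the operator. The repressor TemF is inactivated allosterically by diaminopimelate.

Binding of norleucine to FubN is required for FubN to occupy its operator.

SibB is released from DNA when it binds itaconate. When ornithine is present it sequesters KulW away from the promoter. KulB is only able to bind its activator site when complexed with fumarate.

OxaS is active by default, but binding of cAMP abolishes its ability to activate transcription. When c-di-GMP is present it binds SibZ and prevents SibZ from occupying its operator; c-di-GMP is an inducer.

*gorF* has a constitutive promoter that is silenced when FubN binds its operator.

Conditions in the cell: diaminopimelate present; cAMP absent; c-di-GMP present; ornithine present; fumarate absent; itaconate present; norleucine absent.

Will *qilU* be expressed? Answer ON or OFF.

ON

cAMP is absent, so OxaS is active.
Ornithine is present, so KulW is inactive.
Fumarate is absent, so KulB is inactive.
Diaminopimelate is present, so TemF is inactive.
Itaconate is present, so SibB is inactive.
c-di-GMP is present, so SibZ is inactive.
Activator OxaS is present, so *qilU* is transcribed.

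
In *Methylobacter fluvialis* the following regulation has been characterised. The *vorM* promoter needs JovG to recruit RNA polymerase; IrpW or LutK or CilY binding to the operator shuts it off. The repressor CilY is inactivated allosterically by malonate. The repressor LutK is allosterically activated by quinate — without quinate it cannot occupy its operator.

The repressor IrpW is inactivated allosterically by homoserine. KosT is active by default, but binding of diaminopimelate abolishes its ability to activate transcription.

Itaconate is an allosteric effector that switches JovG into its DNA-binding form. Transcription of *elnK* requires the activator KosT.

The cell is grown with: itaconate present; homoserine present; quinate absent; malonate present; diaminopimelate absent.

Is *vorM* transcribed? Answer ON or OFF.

ON

Homoserine is present, so IrpW is inactive.
Quinate is absent, so LutK is inactive.
Malonate is present, so CilY is inactive.
Itaconate is present, so JovG is active.
No repressor is bound and JovG is active, so *vorM* is transcribed.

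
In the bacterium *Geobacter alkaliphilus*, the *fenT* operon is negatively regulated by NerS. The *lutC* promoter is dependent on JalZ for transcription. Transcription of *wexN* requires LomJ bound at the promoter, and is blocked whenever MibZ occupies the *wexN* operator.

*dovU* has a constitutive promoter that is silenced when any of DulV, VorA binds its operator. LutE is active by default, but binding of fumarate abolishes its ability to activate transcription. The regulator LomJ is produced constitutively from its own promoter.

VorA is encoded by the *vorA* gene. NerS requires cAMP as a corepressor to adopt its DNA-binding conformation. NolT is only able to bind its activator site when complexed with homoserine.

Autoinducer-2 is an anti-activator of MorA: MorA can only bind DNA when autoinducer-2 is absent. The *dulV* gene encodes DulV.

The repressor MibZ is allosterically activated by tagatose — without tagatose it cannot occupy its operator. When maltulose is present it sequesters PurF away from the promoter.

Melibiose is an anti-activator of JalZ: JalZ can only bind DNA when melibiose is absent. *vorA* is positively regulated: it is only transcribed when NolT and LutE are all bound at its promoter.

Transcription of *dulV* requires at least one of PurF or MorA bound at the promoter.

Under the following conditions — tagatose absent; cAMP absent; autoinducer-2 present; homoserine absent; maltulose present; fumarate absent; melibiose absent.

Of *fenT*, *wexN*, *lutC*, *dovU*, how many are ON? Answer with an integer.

cAMP is absent, so NerS is inactive.
With no repressor bound, *fenT* is transcribed.
→ *fenT* is ON.
LomJ is produced constitutively and is active.
Tagatose is absent, so MibZ is inactive.
No repressor is bound and LomJ is active, so *wexN* is transcribed.
→ *wexN* is ON.
Melibiose is absent, so JalZ is active.
No repressor is bound and JalZ is active, so *lutC* is transcribed.
→ *lutC* is ON.
Maltulose is present, so PurF is inactive.
Autoinducer-2 is present, so MorA is inactive.
No activator is available at the *dulV* promoter, so *dulV* is not transcribed.
So DulV is not produced.
Homoserine is absent, so NolT is inactive.
Fumarate is absent, so LutE is active.
Required activator NolT is absent, so *vorA* is not transcribed.
So VorA is not produced.
With no repressor bound, *dovU* is transcribed.
→ *dovU* is ON.
4 of the 4 genes are transcribed.

4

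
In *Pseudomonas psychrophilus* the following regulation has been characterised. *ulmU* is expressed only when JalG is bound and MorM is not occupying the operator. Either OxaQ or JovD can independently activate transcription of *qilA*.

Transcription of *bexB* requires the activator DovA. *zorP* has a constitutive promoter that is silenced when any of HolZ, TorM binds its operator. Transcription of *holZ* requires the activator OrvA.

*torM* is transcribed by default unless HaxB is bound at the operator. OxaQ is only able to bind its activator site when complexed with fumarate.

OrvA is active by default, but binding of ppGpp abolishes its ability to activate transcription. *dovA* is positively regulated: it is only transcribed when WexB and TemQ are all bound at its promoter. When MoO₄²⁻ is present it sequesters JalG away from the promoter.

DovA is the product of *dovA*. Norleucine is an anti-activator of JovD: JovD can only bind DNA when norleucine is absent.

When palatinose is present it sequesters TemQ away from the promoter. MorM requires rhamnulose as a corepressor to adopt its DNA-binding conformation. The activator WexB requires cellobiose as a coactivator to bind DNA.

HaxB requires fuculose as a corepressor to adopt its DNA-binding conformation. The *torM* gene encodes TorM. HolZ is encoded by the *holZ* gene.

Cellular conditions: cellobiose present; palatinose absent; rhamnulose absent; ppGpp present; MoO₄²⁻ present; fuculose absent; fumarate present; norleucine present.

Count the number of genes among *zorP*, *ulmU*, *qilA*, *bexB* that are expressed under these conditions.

2

ppGpp is present, so OrvA is inactive.
Required activator OrvA is absent, so *holZ* is not transcribed.
So HolZ is not produced.
Fuculose is absent, so HaxB is inactive.
With no repressor bound, *torM* is transcribed.
So TorM is produced and active.
With repressor TorM bound, *zorP* is not transcribed.
→ *zorP* is OFF.
Rhamnulose is absent, so MorM is inactive.
MoO₄²⁻ is present, so JalG is inactive.
Required activator JalG is absent, so *ulmU* is not transcribed.
→ *ulmU* is OFF.
Fumarate is present, so OxaQ is active.
Norleucine is present, so JovD is inactive.
Activator OxaQ is present, so *qilA* is transcribed.
→ *qilA* is ON.
Cellobiose is present, so WexB is active.
Palatinose is absent, so TemQ is active.
No repressor is bound and WexB and TemQ are active, so *dovA* is transcribed.
So DovA is produced and active.
No repressor is bound and DovA is active, so *bexB* is transcribed.
→ *bexB* is ON.
2 of the 4 genes are transcribed.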